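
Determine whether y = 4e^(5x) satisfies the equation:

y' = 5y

Verification:
y = 4e^(5x)
y' = 20e^(5x)
5y = 20e^(5x)
y' = 5y ✓

Yes, it is a solution.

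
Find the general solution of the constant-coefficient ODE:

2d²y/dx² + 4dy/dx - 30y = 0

Characteristic equation: 2r² + 4r - 30 = 0
Divide by 2: r² + 2r - 15 = 0
Roots: r = 3, -5 (distinct real)
General solution: y = C₁e^(3x) + C₂e^(-5x)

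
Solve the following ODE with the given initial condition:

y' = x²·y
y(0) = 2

General solution: y = Ce^(x³/3)
Applying IC y(0) = 2:
Particular solution: y = 2e^(x³/3)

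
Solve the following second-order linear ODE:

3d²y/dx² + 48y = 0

Characteristic equation: 3r² + 48 = 0
Divide by 3: r² + 16 = 0
Roots: r = ±4i (complex conjugates)
General solution: y = C₁cos(4x) + C₂sin(4x)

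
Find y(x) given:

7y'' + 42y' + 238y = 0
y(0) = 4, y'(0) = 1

General solution: y = e^(-3x)(C₁cos(5x) + C₂sin(5x))
Complex roots r = -3 ± 5i
Applying ICs: C₁ = 4, C₂ = 13/5
Particular solution: y = e^(-3x)(4cos(5x) + (13/5)sin(5x))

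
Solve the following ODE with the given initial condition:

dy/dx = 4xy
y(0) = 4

General solution: y = Ce^(2x²)
Applying IC y(0) = 4:
Particular solution: y = 4e^(2x²)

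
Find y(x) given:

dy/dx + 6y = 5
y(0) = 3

General solution: y = 5/6 + Ce^(-6x)
Applying y(0) = 3: C = 3 - 5/6 = 13/6
Particular solution: y = 5/6 + (13/6)e^(-6x)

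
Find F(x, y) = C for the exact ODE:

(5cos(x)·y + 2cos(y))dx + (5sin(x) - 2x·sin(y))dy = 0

Verify exactness: ∂M/∂y = ∂N/∂x ✓
Find F(x,y) such that ∂F/∂x = M, ∂F/∂y = N
Solution: 5sin(x)·y + 2x·cos(y) = C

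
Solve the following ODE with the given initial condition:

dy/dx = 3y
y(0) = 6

General solution: y = Ce^(3x)
Applying IC y(0) = 6:
Particular solution: y = 6e^(3x)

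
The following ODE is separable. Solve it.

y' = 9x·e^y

Separating variables and integrating:
-e^(-y) = 9x²/2 + C

General solution: y = -ln(C - 9x²/2)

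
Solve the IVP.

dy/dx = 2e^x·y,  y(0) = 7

General solution: y = Ce^(2e^x)
Applying IC y(0) = 7:
Particular solution: y = 7e^(2(e^x - 1))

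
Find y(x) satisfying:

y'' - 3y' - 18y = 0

Characteristic equation: r² - 3r - 18 = 0
Roots: r = 6, -3 (distinct real)
General solution: y = C₁e^(6x) + C₂e^(-3x)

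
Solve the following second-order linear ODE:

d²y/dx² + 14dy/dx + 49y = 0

Characteristic equation: r² + 14r + 49 = 0
Factored: (r + 7)² = 0
Repeated root: r = -7
General solution: y = (C₁ + C₂x)e^(-7x)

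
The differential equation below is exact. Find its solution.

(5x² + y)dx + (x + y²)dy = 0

Verify exactness: ∂M/∂y = ∂N/∂x ✓
Find F(x,y) such that ∂F/∂x = M, ∂F/∂y = N
Solution: 5x³/3 + xy + y³/3 = C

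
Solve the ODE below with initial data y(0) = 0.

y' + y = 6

General solution: y = 6 + Ce^(-x)
Applying y(0) = 0: C = 0 - 6 = -6
Particular solution: y = 6 - 6e^(-x)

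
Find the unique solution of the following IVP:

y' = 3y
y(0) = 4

General solution: y = Ce^(3x)
Applying IC y(0) = 4:
Particular solution: y = 4e^(3x)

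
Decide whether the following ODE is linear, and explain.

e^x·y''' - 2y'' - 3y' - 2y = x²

Linear (y and its derivatives appear to the first power only, no products of y terms)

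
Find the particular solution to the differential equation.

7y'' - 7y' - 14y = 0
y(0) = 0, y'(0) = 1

General solution: y = C₁e^(2x) + C₂e^(-x)
Applying ICs: C₁ = 1/3, C₂ = -1/3
Particular solution: y = (1/3)e^(2x) - (1/3)e^(-x)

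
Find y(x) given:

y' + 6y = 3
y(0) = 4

General solution: y = 1/2 + Ce^(-6x)
Applying y(0) = 4: C = 4 - 1/2 = 7/2
Particular solution: y = 1/2 + (7/2)e^(-6x)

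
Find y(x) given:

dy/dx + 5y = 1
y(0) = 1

General solution: y = 1/5 + Ce^(-5x)
Applying y(0) = 1: C = 1 - 1/5 = 4/5
Particular solution: y = 1/5 + (4/5)e^(-5x)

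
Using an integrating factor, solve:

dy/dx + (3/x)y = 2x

Using integrating factor method:

General solution: y = (2/5)x^2 + Cx^(-3)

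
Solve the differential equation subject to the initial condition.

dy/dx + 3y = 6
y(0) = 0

General solution: y = 2 + Ce^(-3x)
Applying y(0) = 0: C = 0 - 2 = -2
Particular solution: y = 2 - 2e^(-3x)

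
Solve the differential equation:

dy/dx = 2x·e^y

Separating variables and integrating:
-e^(-y) = x² + C

General solution: y = -ln(C - x²)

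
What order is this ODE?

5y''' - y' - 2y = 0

The order is 3 (highest derivative is of order 3).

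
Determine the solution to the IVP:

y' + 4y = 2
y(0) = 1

General solution: y = 1/2 + Ce^(-4x)
Applying y(0) = 1: C = 1 - 1/2 = 1/2
Particular solution: y = 1/2 + (1/2)e^(-4x)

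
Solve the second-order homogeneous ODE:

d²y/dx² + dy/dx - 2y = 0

Characteristic equation: r² + r - 2 = 0
Roots: r = 1, -2 (distinct real)
General solution: y = C₁e^x + C₂e^(-2x)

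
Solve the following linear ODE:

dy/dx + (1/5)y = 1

Using integrating factor method:

General solution: y = 5 + Ce^(-x/5)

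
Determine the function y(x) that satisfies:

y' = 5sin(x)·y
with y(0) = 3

General solution: y = Ce^(-5cos(x))
Applying IC y(0) = 3:
Particular solution: y = 3e^(5(1-cos(x)))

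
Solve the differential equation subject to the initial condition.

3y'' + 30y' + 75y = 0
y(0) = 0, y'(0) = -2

General solution: y = (C₁ + C₂x)e^(-5x)
Repeated root r = -5
Applying ICs: C₁ = 0, C₂ = -2
Particular solution: y = -2xe^(-5x)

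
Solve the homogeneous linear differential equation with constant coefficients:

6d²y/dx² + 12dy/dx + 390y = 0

Characteristic equation: 6r² + 12r + 390 = 0
Divide by 6: r² + 2r + 65 = 0
Roots: r = -1 ± 8i (complex conjugates)
General solution: y = e^(-x)(C₁cos(8x) + C₂sin(8x))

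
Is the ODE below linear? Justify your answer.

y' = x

Yes. Linear (y and its derivatives appear to the first power only, no products of y terms)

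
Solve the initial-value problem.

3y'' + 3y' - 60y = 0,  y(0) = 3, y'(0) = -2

General solution: y = C₁e^(4x) + C₂e^(-5x)
Applying ICs: C₁ = 13/9, C₂ = 14/9
Particular solution: y = (13/9)e^(4x) + (14/9)e^(-5x)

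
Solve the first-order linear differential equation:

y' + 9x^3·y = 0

Using integrating factor method:

General solution: y = Ce^(-9x^4/4)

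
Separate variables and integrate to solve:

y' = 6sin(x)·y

Separating variables and integrating:
ln|y| = -6cos(x) + C

General solution: y = Ce^(-6cos(x))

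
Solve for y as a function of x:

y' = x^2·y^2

Separating variables and integrating:
-1/y = x^3/3 + C

General solution: y^-1 = (-1/3)x^3 + C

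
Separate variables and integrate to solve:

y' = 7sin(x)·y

Separating variables and integrating:
ln|y| = -7cos(x) + C

General solution: y = Ce^(-7cos(x))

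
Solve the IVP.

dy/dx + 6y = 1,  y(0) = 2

General solution: y = 1/6 + Ce^(-6x)
Applying y(0) = 2: C = 2 - 1/6 = 11/6
Particular solution: y = 1/6 + (11/6)e^(-6x)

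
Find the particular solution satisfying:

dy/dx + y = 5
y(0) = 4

General solution: y = 5 + Ce^(-x)
Applying y(0) = 4: C = 4 - 5 = -1
Particular solution: y = 5 - e^(-x)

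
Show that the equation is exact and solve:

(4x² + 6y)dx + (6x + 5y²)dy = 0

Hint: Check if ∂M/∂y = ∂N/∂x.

Verify exactness: ∂M/∂y = ∂N/∂x ✓
Find F(x,y) such that ∂F/∂x = M, ∂F/∂y = N
Solution: 4x³/3 + 6xy + 5y³/3 = C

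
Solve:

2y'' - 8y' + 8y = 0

Characteristic equation: 2r² - 8r + 8 = 0
Divide by 2: r² - 4r + 4 = 0
Factored: (r - 2)² = 0
Repeated root: r = 2
General solution: y = (C₁ + C₂x)e^(2x)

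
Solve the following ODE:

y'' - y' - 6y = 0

Characteristic equation: r² - r - 6 = 0
Roots: r = 3, -2 (distinct real)
General solution: y = C₁e^(3x) + C₂e^(-2x)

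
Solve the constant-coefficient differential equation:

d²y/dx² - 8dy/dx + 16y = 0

Characteristic equation: r² - 8r + 16 = 0
Factored: (r - 4)² = 0
Repeated root: r = 4
General solution: y = (C₁ + C₂x)e^(4x)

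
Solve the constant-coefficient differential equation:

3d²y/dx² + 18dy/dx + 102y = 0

Characteristic equation: 3r² + 18r + 102 = 0
Divide by 3: r² + 6r + 34 = 0
Roots: r = -3 ± 5i (complex conjugates)
General solution: y = e^(-3x)(C₁cos(5x) + C₂sin(5x))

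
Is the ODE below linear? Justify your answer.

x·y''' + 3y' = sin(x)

Yes. Linear (y and its derivatives appear to the first power only, no products of y terms)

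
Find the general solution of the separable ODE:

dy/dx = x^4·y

Separating variables and integrating:
ln|y| = x^5/5 + C

General solution: y = Ce^(x^5/5)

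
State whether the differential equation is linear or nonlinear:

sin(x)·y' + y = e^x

Linear (y and its derivatives appear to the first power only, no products of y terms)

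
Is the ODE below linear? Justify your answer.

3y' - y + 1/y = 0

No. Nonlinear (1/y term)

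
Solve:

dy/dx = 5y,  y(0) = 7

General solution: y = Ce^(5x)
Applying IC y(0) = 7:
Particular solution: y = 7e^(5x)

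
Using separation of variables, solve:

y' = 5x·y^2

Separating variables and integrating:
-1/y = 5x^2/2 + C

General solution: y^-1 = (-5/2)x^2 + C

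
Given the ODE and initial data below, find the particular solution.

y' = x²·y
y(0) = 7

General solution: y = Ce^(x³/3)
Applying IC y(0) = 7:
Particular solution: y = 7e^(x³/3)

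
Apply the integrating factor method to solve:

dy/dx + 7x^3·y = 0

Using integrating factor method:

General solution: y = Ce^(-7x^4/4)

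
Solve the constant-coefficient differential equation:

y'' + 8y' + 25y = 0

Characteristic equation: r² + 8r + 25 = 0
Roots: r = -4 ± 3i (complex conjugates)
General solution: y = e^(-4x)(C₁cos(3x) + C₂sin(3x))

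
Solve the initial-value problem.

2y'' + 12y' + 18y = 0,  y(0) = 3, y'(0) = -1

General solution: y = (C₁ + C₂x)e^(-3x)
Repeated root r = -3
Applying ICs: C₁ = 3, C₂ = 8
Particular solution: y = (3 + 8x)e^(-3x)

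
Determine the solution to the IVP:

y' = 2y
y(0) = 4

General solution: y = Ce^(2x)
Applying IC y(0) = 4:
Particular solution: y = 4e^(2x)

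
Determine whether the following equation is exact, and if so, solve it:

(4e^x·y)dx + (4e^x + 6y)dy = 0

Verify exactness: ∂M/∂y = ∂N/∂x ✓
Find F(x,y) such that ∂F/∂x = M, ∂F/∂y = N
Solution: 4e^x·y + 3y² = C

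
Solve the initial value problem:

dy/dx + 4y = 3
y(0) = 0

General solution: y = 3/4 + Ce^(-4x)
Applying y(0) = 0: C = 0 - 3/4 = -3/4
Particular solution: y = 3/4 - (3/4)e^(-4x)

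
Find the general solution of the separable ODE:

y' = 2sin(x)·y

Separating variables and integrating:
ln|y| = -2cos(x) + C

General solution: y = Ce^(-2cos(x))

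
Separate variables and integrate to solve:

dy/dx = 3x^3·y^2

Separating variables and integrating:
-1/y = 3x^4/4 + C

General solution: y^-1 = (-3/4)x^4 + C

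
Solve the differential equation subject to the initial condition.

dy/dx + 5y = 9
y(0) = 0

General solution: y = 9/5 + Ce^(-5x)
Applying y(0) = 0: C = 0 - 9/5 = -9/5
Particular solution: y = 9/5 - (9/5)e^(-5x)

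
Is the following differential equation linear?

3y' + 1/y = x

No. Nonlinear (1/y term)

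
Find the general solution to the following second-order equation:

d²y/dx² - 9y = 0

Characteristic equation: r² - 9 = 0
Roots: r = 3, -3 (distinct real)
General solution: y = C₁e^(3x) + C₂e^(-3x)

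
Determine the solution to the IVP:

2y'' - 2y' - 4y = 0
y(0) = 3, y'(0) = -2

General solution: y = C₁e^(2x) + C₂e^(-x)
Applying ICs: C₁ = 1/3, C₂ = 8/3
Particular solution: y = (1/3)e^(2x) + (8/3)e^(-x)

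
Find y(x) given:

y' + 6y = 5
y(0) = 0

General solution: y = 5/6 + Ce^(-6x)
Applying y(0) = 0: C = 0 - 5/6 = -5/6
Particular solution: y = 5/6 - (5/6)e^(-6x)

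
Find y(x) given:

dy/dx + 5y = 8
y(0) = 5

General solution: y = 8/5 + Ce^(-5x)
Applying y(0) = 5: C = 5 - 8/5 = 17/5
Particular solution: y = 8/5 + (17/5)e^(-5x)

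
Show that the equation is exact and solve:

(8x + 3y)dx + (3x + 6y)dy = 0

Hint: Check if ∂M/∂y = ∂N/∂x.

Verify exactness: ∂M/∂y = ∂N/∂x ✓
Find F(x,y) such that ∂F/∂x = M, ∂F/∂y = N
Solution: 4x² + 3xy + 3y² = C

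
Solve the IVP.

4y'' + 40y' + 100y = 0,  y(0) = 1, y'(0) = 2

General solution: y = (C₁ + C₂x)e^(-5x)
Repeated root r = -5
Applying ICs: C₁ = 1, C₂ = 7
Particular solution: y = (1 + 7x)e^(-5x)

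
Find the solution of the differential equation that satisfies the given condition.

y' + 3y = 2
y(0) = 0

General solution: y = 2/3 + Ce^(-3x)
Applying y(0) = 0: C = 0 - 2/3 = -2/3
Particular solution: y = 2/3 - (2/3)e^(-3x)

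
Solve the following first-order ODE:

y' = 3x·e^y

Separating variables and integrating:
-e^(-y) = 3x²/2 + C

General solution: y = -ln(C - 3x²/2)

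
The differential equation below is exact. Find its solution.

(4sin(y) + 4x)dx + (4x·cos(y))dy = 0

Verify exactness: ∂M/∂y = ∂N/∂x ✓
Find F(x,y) such that ∂F/∂x = M, ∂F/∂y = N
Solution: 4x·sin(y) + 2x² = C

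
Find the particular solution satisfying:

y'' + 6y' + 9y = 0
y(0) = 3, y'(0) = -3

General solution: y = (C₁ + C₂x)e^(-3x)
Repeated root r = -3
Applying ICs: C₁ = 3, C₂ = 6
Particular solution: y = (3 + 6x)e^(-3x)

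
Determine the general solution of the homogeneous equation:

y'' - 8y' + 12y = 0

Characteristic equation: r² - 8r + 12 = 0
Roots: r = 2, 6 (distinct real)
General solution: y = C₁e^(2x) + C₂e^(6x)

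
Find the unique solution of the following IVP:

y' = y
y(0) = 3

General solution: y = Ce^x
Applying IC y(0) = 3:
Particular solution: y = 3e^x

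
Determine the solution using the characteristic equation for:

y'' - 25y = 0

Characteristic equation: r² - 25 = 0
Roots: r = 5, -5 (distinct real)
General solution: y = C₁e^(5x) + C₂e^(-5x)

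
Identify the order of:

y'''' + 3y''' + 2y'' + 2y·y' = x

The order is 4 (highest derivative is of order 4).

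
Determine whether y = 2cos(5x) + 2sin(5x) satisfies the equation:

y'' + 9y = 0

Verification:
y'' = -50cos(5x) - 50sin(5x)
y'' + 9y ≠ 0 (frequency mismatch: got 25 instead of 9)

No, it is not a solution.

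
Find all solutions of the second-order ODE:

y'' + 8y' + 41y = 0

Characteristic equation: r² + 8r + 41 = 0
Roots: r = -4 ± 5i (complex conjugates)
General solution: y = e^(-4x)(C₁cos(5x) + C₂sin(5x))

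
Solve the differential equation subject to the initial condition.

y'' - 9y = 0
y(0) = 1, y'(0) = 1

General solution: y = C₁e^(3x) + C₂e^(-3x)
Applying ICs: C₁ = 2/3, C₂ = 1/3
Particular solution: y = (2/3)e^(3x) + (1/3)e^(-3x)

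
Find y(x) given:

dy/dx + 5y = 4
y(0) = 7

General solution: y = 4/5 + Ce^(-5x)
Applying y(0) = 7: C = 7 - 4/5 = 31/5
Particular solution: y = 4/5 + (31/5)e^(-5x)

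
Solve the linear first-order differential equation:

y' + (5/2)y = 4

Using integrating factor method:

General solution: y = 8/5 + Ce^(-5x/2)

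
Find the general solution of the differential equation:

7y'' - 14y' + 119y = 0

Characteristic equation: 7r² - 14r + 119 = 0
Divide by 7: r² - 2r + 17 = 0
Roots: r = 1 ± 4i (complex conjugates)
General solution: y = e^x(C₁cos(4x) + C₂sin(4x))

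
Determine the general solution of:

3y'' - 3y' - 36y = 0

Characteristic equation: 3r² - 3r - 36 = 0
Divide by 3: r² - r - 12 = 0
Roots: r = 4, -3 (distinct real)
General solution: y = C₁e^(4x) + C₂e^(-3x)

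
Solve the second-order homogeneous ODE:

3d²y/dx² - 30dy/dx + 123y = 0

Characteristic equation: 3r² - 30r + 123 = 0
Divide by 3: r² - 10r + 41 = 0
Roots: r = 5 ± 4i (complex conjugates)
General solution: y = e^(5x)(C₁cos(4x) + C₂sin(4x))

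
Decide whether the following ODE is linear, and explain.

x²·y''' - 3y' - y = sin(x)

Linear (y and its derivatives appear to the first power only, no products of y terms)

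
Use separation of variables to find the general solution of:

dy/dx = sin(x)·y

Separating variables and integrating:
ln|y| = -cos(x) + C

General solution: y = Ce^(-cos(x))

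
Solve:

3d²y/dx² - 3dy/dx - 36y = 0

Characteristic equation: 3r² - 3r - 36 = 0
Divide by 3: r² - r - 12 = 0
Roots: r = 4, -3 (distinct real)
General solution: y = C₁e^(4x) + C₂e^(-3x)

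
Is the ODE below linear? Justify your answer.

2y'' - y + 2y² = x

No. Nonlinear (y² term)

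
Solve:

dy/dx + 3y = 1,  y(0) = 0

General solution: y = 1/3 + Ce^(-3x)
Applying y(0) = 0: C = 0 - 1/3 = -1/3
Particular solution: y = 1/3 - (1/3)e^(-3x)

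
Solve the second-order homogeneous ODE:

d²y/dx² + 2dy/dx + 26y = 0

Characteristic equation: r² + 2r + 26 = 0
Roots: r = -1 ± 5i (complex conjugates)
General solution: y = e^(-x)(C₁cos(5x) + C₂sin(5x))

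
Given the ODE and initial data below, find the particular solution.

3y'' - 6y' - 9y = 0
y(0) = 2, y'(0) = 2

General solution: y = C₁e^(3x) + C₂e^(-x)
Applying ICs: C₁ = 1, C₂ = 1
Particular solution: y = e^(3x) + e^(-x)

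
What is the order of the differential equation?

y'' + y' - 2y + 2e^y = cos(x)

The order is 2 (highest derivative is of order 2).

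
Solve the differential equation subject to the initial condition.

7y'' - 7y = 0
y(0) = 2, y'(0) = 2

General solution: y = C₁e^x + C₂e^(-x)
Applying ICs: C₁ = 2, C₂ = 0
Particular solution: y = 2e^x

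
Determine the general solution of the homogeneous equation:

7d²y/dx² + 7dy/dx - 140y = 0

Characteristic equation: 7r² + 7r - 140 = 0
Divide by 7: r² + r - 20 = 0
Roots: r = 4, -5 (distinct real)
General solution: y = C₁e^(4x) + C₂e^(-5x)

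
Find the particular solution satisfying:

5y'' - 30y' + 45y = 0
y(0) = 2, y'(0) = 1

General solution: y = (C₁ + C₂x)e^(3x)
Repeated root r = 3
Applying ICs: C₁ = 2, C₂ = -5
Particular solution: y = (2 - 5x)e^(3x)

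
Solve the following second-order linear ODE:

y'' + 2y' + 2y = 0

Characteristic equation: r² + 2r + 2 = 0
Roots: r = -1 ± i (complex conjugates)
General solution: y = e^(-x)(C₁cos(x) + C₂sin(x))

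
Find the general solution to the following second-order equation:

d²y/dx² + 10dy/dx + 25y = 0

Characteristic equation: r² + 10r + 25 = 0
Factored: (r + 5)² = 0
Repeated root: r = -5
General solution: y = (C₁ + C₂x)e^(-5x)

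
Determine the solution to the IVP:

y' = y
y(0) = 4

General solution: y = Ce^x
Applying IC y(0) = 4:
Particular solution: y = 4e^x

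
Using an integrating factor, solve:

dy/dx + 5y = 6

Using integrating factor method:

General solution: y = 6/5 + Ce^(-5x)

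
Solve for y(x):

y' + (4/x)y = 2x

Using integrating factor method:

General solution: y = (1/3)x^2 + Cx^(-4)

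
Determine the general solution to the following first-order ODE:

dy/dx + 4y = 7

Using integrating factor method:

General solution: y = 7/4 + Ce^(-4x)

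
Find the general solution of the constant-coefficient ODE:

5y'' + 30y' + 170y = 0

Characteristic equation: 5r² + 30r + 170 = 0
Divide by 5: r² + 6r + 34 = 0
Roots: r = -3 ± 5i (complex conjugates)
General solution: y = e^(-3x)(C₁cos(5x) + C₂sin(5x))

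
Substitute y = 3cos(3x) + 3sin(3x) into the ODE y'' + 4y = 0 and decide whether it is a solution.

Verification:
y'' = -27cos(3x) - 27sin(3x)
y'' + 4y ≠ 0 (frequency mismatch: got 9 instead of 4)

No, it is not a solution.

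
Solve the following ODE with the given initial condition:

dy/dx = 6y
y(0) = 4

General solution: y = Ce^(6x)
Applying IC y(0) = 4:
Particular solution: y = 4e^(6x)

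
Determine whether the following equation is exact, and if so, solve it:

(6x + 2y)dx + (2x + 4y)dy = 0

Verify exactness: ∂M/∂y = ∂N/∂x ✓
Find F(x,y) such that ∂F/∂x = M, ∂F/∂y = N
Solution: 3x² + 2xy + 2y² = C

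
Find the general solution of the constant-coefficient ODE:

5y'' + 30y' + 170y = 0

Characteristic equation: 5r² + 30r + 170 = 0
Divide by 5: r² + 6r + 34 = 0
Roots: r = -3 ± 5i (complex conjugates)
General solution: y = e^(-3x)(C₁cos(5x) + C₂sin(5x))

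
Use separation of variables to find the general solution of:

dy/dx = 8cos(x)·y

Separating variables and integrating:
ln|y| = 8sin(x) + C

General solution: y = Ce^(8sin(x))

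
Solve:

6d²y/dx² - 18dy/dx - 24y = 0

Characteristic equation: 6r² - 18r - 24 = 0
Divide by 6: r² - 3r - 4 = 0
Roots: r = 4, -1 (distinct real)
General solution: y = C₁e^(4x) + C₂e^(-x)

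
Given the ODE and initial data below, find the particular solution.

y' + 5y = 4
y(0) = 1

General solution: y = 4/5 + Ce^(-5x)
Applying y(0) = 1: C = 1 - 4/5 = 1/5
Particular solution: y = 4/5 + (1/5)e^(-5x)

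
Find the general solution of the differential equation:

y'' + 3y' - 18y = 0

Characteristic equation: r² + 3r - 18 = 0
Roots: r = 3, -6 (distinct real)
General solution: y = C₁e^(3x) + C₂e^(-6x)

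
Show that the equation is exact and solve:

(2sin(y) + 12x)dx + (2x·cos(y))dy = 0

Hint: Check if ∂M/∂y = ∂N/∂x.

Verify exactness: ∂M/∂y = ∂N/∂x ✓
Find F(x,y) such that ∂F/∂x = M, ∂F/∂y = N
Solution: 2x·sin(y) + 6x² = C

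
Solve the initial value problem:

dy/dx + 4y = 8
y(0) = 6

General solution: y = 2 + Ce^(-4x)
Applying y(0) = 6: C = 6 - 2 = 4
Particular solution: y = 2 + 4e^(-4x)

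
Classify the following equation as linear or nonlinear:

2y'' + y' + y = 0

Linear (y and its derivatives appear to the first power only, no products of y terms)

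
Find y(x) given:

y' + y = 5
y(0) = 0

General solution: y = 5 + Ce^(-x)
Applying y(0) = 0: C = 0 - 5 = -5
Particular solution: y = 5 - 5e^(-x)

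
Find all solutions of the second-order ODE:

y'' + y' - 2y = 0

Characteristic equation: r² + r - 2 = 0
Roots: r = 1, -2 (distinct real)
General solution: y = C₁e^x + C₂e^(-2x)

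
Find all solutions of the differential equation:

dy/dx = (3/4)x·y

Separating variables and integrating:
ln|y| = 3x^2/8 + C

General solution: y = Ce^(3x^2/8)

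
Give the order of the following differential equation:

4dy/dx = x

The order is 1 (highest derivative is of order 1).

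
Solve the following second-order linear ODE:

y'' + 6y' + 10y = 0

Characteristic equation: r² + 6r + 10 = 0
Roots: r = -3 ± i (complex conjugates)
General solution: y = e^(-3x)(C₁cos(x) + C₂sin(x))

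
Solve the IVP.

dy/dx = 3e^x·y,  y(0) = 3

General solution: y = Ce^(3e^x)
Applying IC y(0) = 3:
Particular solution: y = 3e^(3(e^x - 1))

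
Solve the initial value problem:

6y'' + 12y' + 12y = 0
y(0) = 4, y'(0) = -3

General solution: y = e^(-x)(C₁cos(x) + C₂sin(x))
Complex roots r = -1 ± i
Applying ICs: C₁ = 4, C₂ = 1
Particular solution: y = e^(-x)(4cos(x) + sin(x))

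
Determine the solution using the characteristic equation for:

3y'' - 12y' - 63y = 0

Characteristic equation: 3r² - 12r - 63 = 0
Divide by 3: r² - 4r - 21 = 0
Roots: r = 7, -3 (distinct real)
General solution: y = C₁e^(7x) + C₂e^(-3x)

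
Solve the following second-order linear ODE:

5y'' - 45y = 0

Characteristic equation: 5r² - 45 = 0
Divide by 5: r² - 9 = 0
Roots: r = 3, -3 (distinct real)
General solution: y = C₁e^(3x) + C₂e^(-3x)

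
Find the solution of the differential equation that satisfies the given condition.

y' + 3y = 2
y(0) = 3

General solution: y = 2/3 + Ce^(-3x)
Applying y(0) = 3: C = 3 - 2/3 = 7/3
Particular solution: y = 2/3 + (7/3)e^(-3x)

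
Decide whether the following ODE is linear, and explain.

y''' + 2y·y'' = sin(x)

Nonlinear (y·y'' term)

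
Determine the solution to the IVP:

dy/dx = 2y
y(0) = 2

General solution: y = Ce^(2x)
Applying IC y(0) = 2:
Particular solution: y = 2e^(2x)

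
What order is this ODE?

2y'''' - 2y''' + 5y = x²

The order is 4 (highest derivative is of order 4).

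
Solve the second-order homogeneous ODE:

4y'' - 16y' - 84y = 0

Characteristic equation: 4r² - 16r - 84 = 0
Divide by 4: r² - 4r - 21 = 0
Roots: r = 7, -3 (distinct real)
General solution: y = C₁e^(7x) + C₂e^(-3x)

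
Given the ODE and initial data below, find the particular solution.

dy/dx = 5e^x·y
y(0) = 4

General solution: y = Ce^(5e^x)
Applying IC y(0) = 4:
Particular solution: y = 4e^(5(e^x - 1))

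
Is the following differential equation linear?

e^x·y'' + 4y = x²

Yes. Linear (y and its derivatives appear to the first power only, no products of y terms)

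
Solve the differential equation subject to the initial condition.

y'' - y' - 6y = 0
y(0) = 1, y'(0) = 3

General solution: y = C₁e^(3x) + C₂e^(-2x)
Applying ICs: C₁ = 1, C₂ = 0
Particular solution: y = e^(3x)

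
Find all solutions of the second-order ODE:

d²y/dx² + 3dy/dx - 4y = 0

Characteristic equation: r² + 3r - 4 = 0
Roots: r = 1, -4 (distinct real)
General solution: y = C₁e^x + C₂e^(-4x)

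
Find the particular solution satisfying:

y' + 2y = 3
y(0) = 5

General solution: y = 3/2 + Ce^(-2x)
Applying y(0) = 5: C = 5 - 3/2 = 7/2
Particular solution: y = 3/2 + (7/2)e^(-2x)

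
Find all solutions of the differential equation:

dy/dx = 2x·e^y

Separating variables and integrating:
-e^(-y) = x² + C

General solution: y = -ln(C - x²)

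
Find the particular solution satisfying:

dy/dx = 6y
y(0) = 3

General solution: y = Ce^(6x)
Applying IC y(0) = 3:
Particular solution: y = 3e^(6x)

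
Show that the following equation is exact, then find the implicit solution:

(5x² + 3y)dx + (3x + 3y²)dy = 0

Verify exactness: ∂M/∂y = ∂N/∂x ✓
Find F(x,y) such that ∂F/∂x = M, ∂F/∂y = N
Solution: 5x³/3 + 3xy + y³ = C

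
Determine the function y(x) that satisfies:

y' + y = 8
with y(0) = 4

General solution: y = 8 + Ce^(-x)
Applying y(0) = 4: C = 4 - 8 = -4
Particular solution: y = 8 - 4e^(-x)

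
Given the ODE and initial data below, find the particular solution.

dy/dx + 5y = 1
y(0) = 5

General solution: y = 1/5 + Ce^(-5x)
Applying y(0) = 5: C = 5 - 1/5 = 24/5
Particular solution: y = 1/5 + (24/5)e^(-5x)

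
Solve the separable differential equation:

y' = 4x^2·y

Separating variables and integrating:
ln|y| = 4x^3/3 + C

General solution: y = Ce^(4x^3/3)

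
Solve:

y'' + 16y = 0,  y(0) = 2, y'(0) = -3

General solution: y = C₁cos(4x) + C₂sin(4x)
Complex roots r = ±4i
Applying ICs: C₁ = 2, C₂ = -3/4
Particular solution: y = 2cos(4x) - (3/4)sin(4x)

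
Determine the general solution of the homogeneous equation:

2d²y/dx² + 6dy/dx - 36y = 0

Characteristic equation: 2r² + 6r - 36 = 0
Divide by 2: r² + 3r - 18 = 0
Roots: r = 3, -6 (distinct real)
General solution: y = C₁e^(3x) + C₂e^(-6x)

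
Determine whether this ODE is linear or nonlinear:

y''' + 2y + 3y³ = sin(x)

Nonlinear (y³ term)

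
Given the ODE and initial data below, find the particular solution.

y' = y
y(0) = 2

General solution: y = Ce^x
Applying IC y(0) = 2:
Particular solution: y = 2e^x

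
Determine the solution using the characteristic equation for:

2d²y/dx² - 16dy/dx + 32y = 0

Characteristic equation: 2r² - 16r + 32 = 0
Divide by 2: r² - 8r + 16 = 0
Factored: (r - 4)² = 0
Repeated root: r = 4
General solution: y = (C₁ + C₂x)e^(4x)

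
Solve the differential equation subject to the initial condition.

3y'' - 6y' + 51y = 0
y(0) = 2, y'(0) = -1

General solution: y = e^x(C₁cos(4x) + C₂sin(4x))
Complex roots r = 1 ± 4i
Applying ICs: C₁ = 2, C₂ = -3/4
Particular solution: y = e^x(2cos(4x) - (3/4)sin(4x))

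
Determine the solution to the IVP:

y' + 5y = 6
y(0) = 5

General solution: y = 6/5 + Ce^(-5x)
Applying y(0) = 5: C = 5 - 6/5 = 19/5
Particular solution: y = 6/5 + (19/5)e^(-5x)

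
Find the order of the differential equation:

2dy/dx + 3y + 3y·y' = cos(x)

The order is 1 (highest derivative is of order 1).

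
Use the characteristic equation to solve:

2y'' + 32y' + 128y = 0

Characteristic equation: 2r² + 32r + 128 = 0
Divide by 2: r² + 16r + 64 = 0
Factored: (r + 8)² = 0
Repeated root: r = -8
General solution: y = (C₁ + C₂x)e^(-8x)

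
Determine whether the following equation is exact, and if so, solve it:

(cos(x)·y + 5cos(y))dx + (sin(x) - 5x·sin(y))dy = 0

Verify exactness: ∂M/∂y = ∂N/∂x ✓
Find F(x,y) such that ∂F/∂x = M, ∂F/∂y = N
Solution: sin(x)·y + 5x·cos(y) = C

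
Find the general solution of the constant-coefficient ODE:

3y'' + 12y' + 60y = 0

Characteristic equation: 3r² + 12r + 60 = 0
Divide by 3: r² + 4r + 20 = 0
Roots: r = -2 ± 4i (complex conjugates)
General solution: y = e^(-2x)(C₁cos(4x) + C₂sin(4x))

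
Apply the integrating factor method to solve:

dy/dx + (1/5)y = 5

Using integrating factor method:

General solution: y = 25 + Ce^(-x/5)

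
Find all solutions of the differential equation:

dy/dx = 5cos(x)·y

Separating variables and integrating:
ln|y| = 5sin(x) + C

General solution: y = Ce^(5sin(x))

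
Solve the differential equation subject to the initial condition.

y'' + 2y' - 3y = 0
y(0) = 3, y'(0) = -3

General solution: y = C₁e^x + C₂e^(-3x)
Applying ICs: C₁ = 3/2, C₂ = 3/2
Particular solution: y = (3/2)e^x + (3/2)e^(-3x)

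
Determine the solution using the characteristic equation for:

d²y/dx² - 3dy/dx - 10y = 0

Characteristic equation: r² - 3r - 10 = 0
Roots: r = 5, -2 (distinct real)
General solution: y = C₁e^(5x) + C₂e^(-2x)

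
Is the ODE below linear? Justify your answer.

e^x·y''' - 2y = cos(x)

Yes. Linear (y and its derivatives appear to the first power only, no products of y terms)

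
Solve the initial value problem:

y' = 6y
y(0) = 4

General solution: y = Ce^(6x)
Applying IC y(0) = 4:
Particular solution: y = 4e^(6x)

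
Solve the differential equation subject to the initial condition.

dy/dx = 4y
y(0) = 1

General solution: y = Ce^(4x)
Applying IC y(0) = 1:
Particular solution: y = e^(4x)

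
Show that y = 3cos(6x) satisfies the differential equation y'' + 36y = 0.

Verification:
y'' = -108cos(6x)
y'' + 36y = 0 ✓

Yes, it is a solution.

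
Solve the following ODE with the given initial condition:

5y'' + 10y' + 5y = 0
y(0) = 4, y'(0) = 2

General solution: y = (C₁ + C₂x)e^(-x)
Repeated root r = -1
Applying ICs: C₁ = 4, C₂ = 6
Particular solution: y = (4 + 6x)e^(-x)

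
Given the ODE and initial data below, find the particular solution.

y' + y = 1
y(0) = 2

General solution: y = 1 + Ce^(-x)
Applying y(0) = 2: C = 2 - 1 = 1
Particular solution: y = 1 + e^(-x)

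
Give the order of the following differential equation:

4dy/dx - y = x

The order is 1 (highest derivative is of order 1).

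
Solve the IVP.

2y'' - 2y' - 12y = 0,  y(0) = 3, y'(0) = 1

General solution: y = C₁e^(3x) + C₂e^(-2x)
Applying ICs: C₁ = 7/5, C₂ = 8/5
Particular solution: y = (7/5)e^(3x) + (8/5)e^(-2x)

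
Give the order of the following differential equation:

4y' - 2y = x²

The order is 1 (highest derivative is of order 1).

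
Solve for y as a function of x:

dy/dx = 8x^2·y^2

Separating variables and integrating:
-1/y = 8x^3/3 + C

General solution: y^-1 = (-8/3)x^3 + C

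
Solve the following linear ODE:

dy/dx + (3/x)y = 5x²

Using integrating factor method:

General solution: y = (5/6)x^3 + Cx^(-3)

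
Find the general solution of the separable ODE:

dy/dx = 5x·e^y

Separating variables and integrating:
-e^(-y) = 5x²/2 + C

General solution: y = -ln(C - 5x²/2)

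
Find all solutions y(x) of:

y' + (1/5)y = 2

Using integrating factor method:

General solution: y = 10 + Ce^(-x/5)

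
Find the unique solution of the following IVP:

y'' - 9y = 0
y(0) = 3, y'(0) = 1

General solution: y = C₁e^(3x) + C₂e^(-3x)
Applying ICs: C₁ = 5/3, C₂ = 4/3
Particular solution: y = (5/3)e^(3x) + (4/3)e^(-3x)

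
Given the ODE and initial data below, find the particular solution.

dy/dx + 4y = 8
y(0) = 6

General solution: y = 2 + Ce^(-4x)
Applying y(0) = 6: C = 6 - 2 = 4
Particular solution: y = 2 + 4e^(-4x)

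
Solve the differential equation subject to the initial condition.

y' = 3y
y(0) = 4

General solution: y = Ce^(3x)
Applying IC y(0) = 4:
Particular solution: y = 4e^(3x)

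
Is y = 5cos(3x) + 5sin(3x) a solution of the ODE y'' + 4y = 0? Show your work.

Verification:
y'' = -45cos(3x) - 45sin(3x)
y'' + 4y ≠ 0 (frequency mismatch: got 9 instead of 4)

No, it is not a solution.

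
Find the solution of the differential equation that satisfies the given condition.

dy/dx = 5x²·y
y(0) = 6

General solution: y = Ce^(5x³/3)
Applying IC y(0) = 6:
Particular solution: y = 6e^(5x³/3)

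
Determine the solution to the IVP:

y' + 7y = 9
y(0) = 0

General solution: y = 9/7 + Ce^(-7x)
Applying y(0) = 0: C = 0 - 9/7 = -9/7
Particular solution: y = 9/7 - (9/7)e^(-7x)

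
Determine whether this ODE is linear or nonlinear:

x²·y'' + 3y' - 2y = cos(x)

Linear (y and its derivatives appear to the first power only, no products of y terms)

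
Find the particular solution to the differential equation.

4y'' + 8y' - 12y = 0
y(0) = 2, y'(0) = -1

General solution: y = C₁e^x + C₂e^(-3x)
Applying ICs: C₁ = 5/4, C₂ = 3/4
Particular solution: y = (5/4)e^x + (3/4)e^(-3x)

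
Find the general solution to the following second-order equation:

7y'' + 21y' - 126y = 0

Characteristic equation: 7r² + 21r - 126 = 0
Divide by 7: r² + 3r - 18 = 0
Roots: r = 3, -6 (distinct real)
General solution: y = C₁e^(3x) + C₂e^(-6x)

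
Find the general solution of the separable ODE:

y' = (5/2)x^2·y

Separating variables and integrating:
ln|y| = 5x^3/6 + C

General solution: y = Ce^(5x^3/6)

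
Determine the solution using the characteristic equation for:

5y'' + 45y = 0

Characteristic equation: 5r² + 45 = 0
Divide by 5: r² + 9 = 0
Roots: r = ±3i (complex conjugates)
General solution: y = C₁cos(3x) + C₂sin(3x)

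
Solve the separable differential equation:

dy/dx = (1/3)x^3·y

Separating variables and integrating:
ln|y| = x^4/12 + C

General solution: y = Ce^(x^4/12)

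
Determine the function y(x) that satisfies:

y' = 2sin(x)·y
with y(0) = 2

General solution: y = Ce^(-2cos(x))
Applying IC y(0) = 2:
Particular solution: y = 2e^(2(1-cos(x)))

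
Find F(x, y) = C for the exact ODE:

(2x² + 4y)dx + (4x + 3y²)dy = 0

Verify exactness: ∂M/∂y = ∂N/∂x ✓
Find F(x,y) such that ∂F/∂x = M, ∂F/∂y = N
Solution: 2x³/3 + 4xy + y³ = C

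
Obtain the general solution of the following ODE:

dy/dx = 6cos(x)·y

Separating variables and integrating:
ln|y| = 6sin(x) + C

General solution: y = Ce^(6sin(x))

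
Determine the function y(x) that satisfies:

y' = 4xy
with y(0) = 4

General solution: y = Ce^(2x²)
Applying IC y(0) = 4:
Particular solution: y = 4e^(2x²)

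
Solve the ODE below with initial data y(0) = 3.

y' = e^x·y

General solution: y = Ce^(e^x)
Applying IC y(0) = 3:
Particular solution: y = 3e^(e^x - 1)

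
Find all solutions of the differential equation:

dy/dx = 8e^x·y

Separating variables and integrating:
ln|y| = 8e^x + C

General solution: y = Ce^(8e^x)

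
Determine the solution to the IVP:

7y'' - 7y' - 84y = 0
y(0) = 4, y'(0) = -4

General solution: y = C₁e^(4x) + C₂e^(-3x)
Applying ICs: C₁ = 8/7, C₂ = 20/7
Particular solution: y = (8/7)e^(4x) + (20/7)e^(-3x)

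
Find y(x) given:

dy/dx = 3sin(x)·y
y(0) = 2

General solution: y = Ce^(-3cos(x))
Applying IC y(0) = 2:
Particular solution: y = 2e^(3(1-cos(x)))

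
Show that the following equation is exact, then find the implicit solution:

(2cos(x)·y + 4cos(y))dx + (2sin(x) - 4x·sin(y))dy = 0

Verify exactness: ∂M/∂y = ∂N/∂x ✓
Find F(x,y) such that ∂F/∂x = M, ∂F/∂y = N
Solution: 2sin(x)·y + 4x·cos(y) = C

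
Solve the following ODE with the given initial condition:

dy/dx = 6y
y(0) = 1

General solution: y = Ce^(6x)
Applying IC y(0) = 1:
Particular solution: y = e^(6x)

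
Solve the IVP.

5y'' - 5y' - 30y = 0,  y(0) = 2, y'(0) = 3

General solution: y = C₁e^(3x) + C₂e^(-2x)
Applying ICs: C₁ = 7/5, C₂ = 3/5
Particular solution: y = (7/5)e^(3x) + (3/5)e^(-2x)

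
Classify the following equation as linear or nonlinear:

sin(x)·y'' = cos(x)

Linear (y and its derivatives appear to the first power only, no products of y terms)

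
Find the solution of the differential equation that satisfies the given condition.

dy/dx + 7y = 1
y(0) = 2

General solution: y = 1/7 + Ce^(-7x)
Applying y(0) = 2: C = 2 - 1/7 = 13/7
Particular solution: y = 1/7 + (13/7)e^(-7x)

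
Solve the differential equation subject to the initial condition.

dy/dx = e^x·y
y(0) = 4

General solution: y = Ce^(e^x)
Applying IC y(0) = 4:
Particular solution: y = 4e^(e^x - 1)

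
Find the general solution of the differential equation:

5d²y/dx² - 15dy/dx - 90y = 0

Characteristic equation: 5r² - 15r - 90 = 0
Divide by 5: r² - 3r - 18 = 0
Roots: r = 6, -3 (distinct real)
General solution: y = C₁e^(6x) + C₂e^(-3x)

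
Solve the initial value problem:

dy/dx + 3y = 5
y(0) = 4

General solution: y = 5/3 + Ce^(-3x)
Applying y(0) = 4: C = 4 - 5/3 = 7/3
Particular solution: y = 5/3 + (7/3)e^(-3x)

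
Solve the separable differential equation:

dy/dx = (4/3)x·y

Separating variables and integrating:
ln|y| = 2x^2/3 + C

General solution: y = Ce^(2x^2/3)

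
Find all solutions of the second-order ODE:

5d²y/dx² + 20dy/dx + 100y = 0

Characteristic equation: 5r² + 20r + 100 = 0
Divide by 5: r² + 4r + 20 = 0
Roots: r = -2 ± 4i (complex conjugates)
General solution: y = e^(-2x)(C₁cos(4x) + C₂sin(4x))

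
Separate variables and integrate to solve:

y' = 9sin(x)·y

Separating variables and integrating:
ln|y| = -9cos(x) + C

General solution: y = Ce^(-9cos(x))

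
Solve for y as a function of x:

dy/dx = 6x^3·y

Separating variables and integrating:
ln|y| = 3x^4/2 + C

General solution: y = Ce^(3x^4/2)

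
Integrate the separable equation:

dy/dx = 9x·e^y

Separating variables and integrating:
-e^(-y) = 9x²/2 + C

General solution: y = -ln(C - 9x²/2)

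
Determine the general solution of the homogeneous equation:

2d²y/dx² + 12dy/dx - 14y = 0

Characteristic equation: 2r² + 12r - 14 = 0
Divide by 2: r² + 6r - 7 = 0
Roots: r = 1, -7 (distinct real)
General solution: y = C₁e^x + C₂e^(-7x)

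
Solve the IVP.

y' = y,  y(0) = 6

General solution: y = Ce^x
Applying IC y(0) = 6:
Particular solution: y = 6e^x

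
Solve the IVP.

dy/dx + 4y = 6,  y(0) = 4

General solution: y = 3/2 + Ce^(-4x)
Applying y(0) = 4: C = 4 - 3/2 = 5/2
Particular solution: y = 3/2 + (5/2)e^(-4x)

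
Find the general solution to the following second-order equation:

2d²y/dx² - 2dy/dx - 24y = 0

Characteristic equation: 2r² - 2r - 24 = 0
Divide by 2: r² - r - 12 = 0
Roots: r = 4, -3 (distinct real)
General solution: y = C₁e^(4x) + C₂e^(-3x)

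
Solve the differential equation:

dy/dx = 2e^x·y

Separating variables and integrating:
ln|y| = 2e^x + C

General solution: y = Ce^(2e^x)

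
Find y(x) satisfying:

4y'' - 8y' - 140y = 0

Characteristic equation: 4r² - 8r - 140 = 0
Divide by 4: r² - 2r - 35 = 0
Roots: r = 7, -5 (distinct real)
General solution: y = C₁e^(7x) + C₂e^(-5x)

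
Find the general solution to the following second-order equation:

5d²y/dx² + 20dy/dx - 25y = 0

Characteristic equation: 5r² + 20r - 25 = 0
Divide by 5: r² + 4r - 5 = 0
Roots: r = 1, -5 (distinct real)
General solution: y = C₁e^x + C₂e^(-5x)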